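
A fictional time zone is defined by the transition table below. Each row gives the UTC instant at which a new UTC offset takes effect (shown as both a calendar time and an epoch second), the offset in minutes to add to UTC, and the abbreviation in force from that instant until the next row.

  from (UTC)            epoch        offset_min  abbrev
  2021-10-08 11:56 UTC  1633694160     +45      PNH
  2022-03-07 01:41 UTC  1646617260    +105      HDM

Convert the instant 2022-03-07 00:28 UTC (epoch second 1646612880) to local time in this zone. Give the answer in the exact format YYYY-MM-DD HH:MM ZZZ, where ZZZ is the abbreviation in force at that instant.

2022-03-07 01:13 PNH

Query: 2022-03-07 00:28 UTC
Rule 1/2 (PNH, +00:45): 2021-10-08 11:56 UTC ≤ query < 2022-03-07 01:41 UTC
0·60 + 28 + 45 = 73 min
73 = 0·1440 + 73; 73 = 1·60 + 13 → 01:13, same day
→ 2022-03-07 01:13 PNH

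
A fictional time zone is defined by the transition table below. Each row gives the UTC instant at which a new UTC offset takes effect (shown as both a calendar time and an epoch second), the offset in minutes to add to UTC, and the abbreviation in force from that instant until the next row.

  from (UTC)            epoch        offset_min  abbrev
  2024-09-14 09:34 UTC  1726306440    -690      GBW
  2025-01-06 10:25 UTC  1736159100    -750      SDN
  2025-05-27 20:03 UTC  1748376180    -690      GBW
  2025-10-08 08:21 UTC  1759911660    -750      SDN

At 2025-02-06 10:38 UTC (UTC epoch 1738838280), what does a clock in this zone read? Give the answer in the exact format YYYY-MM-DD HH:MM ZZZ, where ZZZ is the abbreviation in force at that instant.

Query: 2025-02-06 10:38 UTC
Rule 2/4 (SDN, -12:30): 2025-01-06 10:25 UTC ≤ query < 2025-05-27 20:03 UTC
10·60 + 38 - 750 = -112 min
-112 = -1·1440 + 1328; 1328 = 22·60 + 8 → 22:08, 2025-02-06 - 1 day = 2025-02-05
→ 2025-02-05 22:08 SDN

2025-02-05 22:08 SDN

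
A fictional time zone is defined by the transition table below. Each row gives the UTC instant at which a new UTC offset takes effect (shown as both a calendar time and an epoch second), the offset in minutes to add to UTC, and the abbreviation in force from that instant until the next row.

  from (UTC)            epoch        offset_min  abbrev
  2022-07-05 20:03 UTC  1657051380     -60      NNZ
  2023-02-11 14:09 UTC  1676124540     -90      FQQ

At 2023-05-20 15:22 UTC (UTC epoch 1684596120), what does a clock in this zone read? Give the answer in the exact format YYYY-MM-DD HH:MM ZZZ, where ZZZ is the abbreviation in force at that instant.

Query: 2023-05-20 15:22 UTC
Rule 2/2 (FQQ, -01:30): 2023-02-11 14:09 UTC ≤ query < +∞
15·60 + 22 - 90 = 832 min
832 = 0·1440 + 832; 832 = 13·60 + 52 → 13:52, same day
→ 2023-05-20 13:52 FQQ

2023-05-20 13:52 FQQ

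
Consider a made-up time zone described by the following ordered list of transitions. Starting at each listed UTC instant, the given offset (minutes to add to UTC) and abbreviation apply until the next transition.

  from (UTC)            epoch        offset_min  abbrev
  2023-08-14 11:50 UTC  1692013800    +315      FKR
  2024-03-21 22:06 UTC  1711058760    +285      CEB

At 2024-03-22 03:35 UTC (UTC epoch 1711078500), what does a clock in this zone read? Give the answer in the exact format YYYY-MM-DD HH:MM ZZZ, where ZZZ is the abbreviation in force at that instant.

Query: 2024-03-22 03:35 UTC
Rule 2/2 (CEB, +04:45): 2024-03-21 22:06 UTC ≤ query < +∞
3·60 + 35 + 285 = 500 min
500 = 0·1440 + 500; 500 = 8·60 + 20 → 08:20, same day
→ 2024-03-22 08:20 CEB

2024-03-22 08:20 CEB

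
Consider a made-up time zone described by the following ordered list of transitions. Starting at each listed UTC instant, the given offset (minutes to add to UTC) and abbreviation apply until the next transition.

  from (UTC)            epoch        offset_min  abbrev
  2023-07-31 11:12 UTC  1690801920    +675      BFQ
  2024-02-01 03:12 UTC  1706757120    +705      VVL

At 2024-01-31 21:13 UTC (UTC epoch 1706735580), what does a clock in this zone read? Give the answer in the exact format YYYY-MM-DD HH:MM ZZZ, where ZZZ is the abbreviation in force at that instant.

2024-02-01 08:28 BFQ

Query: 2024-01-31 21:13 UTC
Rule 1/2 (BFQ, +11:15): 2023-07-31 11:12 UTC ≤ query < 2024-02-01 03:12 UTC
21·60 + 13 + 675 = 1948 min
1948 = 1·1440 + 508; 508 = 8·60 + 28 → 08:28, 2024-01-31 + 1 day = 2024-02-01
→ 2024-02-01 08:28 BFQ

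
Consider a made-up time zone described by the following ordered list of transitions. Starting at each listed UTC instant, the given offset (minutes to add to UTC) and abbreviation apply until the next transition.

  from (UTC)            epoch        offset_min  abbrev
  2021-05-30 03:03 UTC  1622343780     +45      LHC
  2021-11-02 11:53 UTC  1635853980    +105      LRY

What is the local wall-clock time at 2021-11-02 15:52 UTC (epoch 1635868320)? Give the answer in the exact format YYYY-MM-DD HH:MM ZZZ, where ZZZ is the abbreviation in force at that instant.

2021-11-02 17:37 LRY

Query: 2021-11-02 15:52 UTC
Rule 2/2 (LRY, +01:45): 2021-11-02 11:53 UTC ≤ query < +∞
15·60 + 52 + 105 = 1057 min
1057 = 0·1440 + 1057; 1057 = 17·60 + 37 → 17:37, same day
→ 2021-11-02 17:37 LRY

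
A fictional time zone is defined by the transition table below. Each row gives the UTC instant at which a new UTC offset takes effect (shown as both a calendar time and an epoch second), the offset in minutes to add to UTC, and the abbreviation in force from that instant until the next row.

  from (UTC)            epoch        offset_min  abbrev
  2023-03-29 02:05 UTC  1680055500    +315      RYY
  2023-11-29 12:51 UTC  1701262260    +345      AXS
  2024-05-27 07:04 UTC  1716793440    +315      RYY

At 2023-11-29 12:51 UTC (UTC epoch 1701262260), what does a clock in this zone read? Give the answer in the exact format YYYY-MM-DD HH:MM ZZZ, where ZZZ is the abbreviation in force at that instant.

Query: 2023-11-29 12:51 UTC
Rule 2/3 (AXS, +05:45): 2023-11-29 12:51 UTC ≤ query < 2024-05-27 07:04 UTC
12·60 + 51 + 345 = 1116 min
1116 = 0·1440 + 1116; 1116 = 18·60 + 36 → 18:36, same day
→ 2023-11-29 18:36 AXS

2023-11-29 18:36 AXS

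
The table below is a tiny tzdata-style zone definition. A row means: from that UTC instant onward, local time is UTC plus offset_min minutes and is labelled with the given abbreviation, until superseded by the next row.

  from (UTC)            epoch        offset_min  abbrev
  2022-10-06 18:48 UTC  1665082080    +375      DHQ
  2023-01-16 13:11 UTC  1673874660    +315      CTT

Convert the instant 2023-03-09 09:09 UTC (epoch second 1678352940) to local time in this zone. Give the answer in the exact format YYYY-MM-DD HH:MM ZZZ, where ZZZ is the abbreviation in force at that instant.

Query: 2023-03-09 09:09 UTC
Rule 2/2 (CTT, +05:15): 2023-01-16 13:11 UTC ≤ query < +∞
9·60 + 9 + 315 = 864 min
864 = 0·1440 + 864; 864 = 14·60 + 24 → 14:24, same day
→ 2023-03-09 14:24 CTT

2023-03-09 14:24 CTT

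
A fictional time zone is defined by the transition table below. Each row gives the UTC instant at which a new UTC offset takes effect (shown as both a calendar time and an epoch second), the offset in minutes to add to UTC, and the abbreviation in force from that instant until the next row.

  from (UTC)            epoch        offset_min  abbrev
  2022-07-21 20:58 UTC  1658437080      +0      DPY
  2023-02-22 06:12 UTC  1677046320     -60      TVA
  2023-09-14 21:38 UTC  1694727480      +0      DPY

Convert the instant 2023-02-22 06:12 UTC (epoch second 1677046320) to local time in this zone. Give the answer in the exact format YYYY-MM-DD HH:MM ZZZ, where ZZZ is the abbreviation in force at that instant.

2023-02-22 05:12 TVA

Query: 2023-02-22 06:12 UTC
Rule 2/3 (TVA, -01:00): 2023-02-22 06:12 UTC ≤ query < 2023-09-14 21:38 UTC
6·60 + 12 - 60 = 312 min
312 = 0·1440 + 312; 312 = 5·60 + 12 → 05:12, same day
→ 2023-02-22 05:12 TVA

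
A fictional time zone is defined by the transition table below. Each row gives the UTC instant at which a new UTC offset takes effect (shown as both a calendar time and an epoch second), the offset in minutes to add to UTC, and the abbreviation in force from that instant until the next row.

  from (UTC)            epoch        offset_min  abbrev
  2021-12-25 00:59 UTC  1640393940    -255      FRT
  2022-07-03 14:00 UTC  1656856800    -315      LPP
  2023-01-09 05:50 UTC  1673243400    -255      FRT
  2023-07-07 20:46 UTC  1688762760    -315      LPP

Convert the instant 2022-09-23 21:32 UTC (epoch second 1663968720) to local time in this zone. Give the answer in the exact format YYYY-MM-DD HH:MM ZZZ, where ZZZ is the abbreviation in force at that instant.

Query: 2022-09-23 21:32 UTC
Rule 2/4 (LPP, -05:15): 2022-07-03 14:00 UTC ≤ query < 2023-01-09 05:50 UTC
21·60 + 32 - 315 = 977 min
977 = 0·1440 + 977; 977 = 16·60 + 17 → 16:17, same day
→ 2022-09-23 16:17 LPP

2022-09-23 16:17 LPP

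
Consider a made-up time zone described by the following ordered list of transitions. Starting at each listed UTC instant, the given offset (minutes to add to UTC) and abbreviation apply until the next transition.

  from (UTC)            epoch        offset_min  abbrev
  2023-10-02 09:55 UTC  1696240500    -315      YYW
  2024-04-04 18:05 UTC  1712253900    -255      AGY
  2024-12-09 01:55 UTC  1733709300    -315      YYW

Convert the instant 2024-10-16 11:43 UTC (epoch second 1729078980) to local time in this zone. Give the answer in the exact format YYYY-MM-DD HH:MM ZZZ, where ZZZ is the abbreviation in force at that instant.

Query: 2024-10-16 11:43 UTC
Rule 2/3 (AGY, -04:15): 2024-04-04 18:05 UTC ≤ query < 2024-12-09 01:55 UTC
11·60 + 43 - 255 = 448 min
448 = 0·1440 + 448; 448 = 7·60 + 28 → 07:28, same day
→ 2024-10-16 07:28 AGY

2024-10-16 07:28 AGY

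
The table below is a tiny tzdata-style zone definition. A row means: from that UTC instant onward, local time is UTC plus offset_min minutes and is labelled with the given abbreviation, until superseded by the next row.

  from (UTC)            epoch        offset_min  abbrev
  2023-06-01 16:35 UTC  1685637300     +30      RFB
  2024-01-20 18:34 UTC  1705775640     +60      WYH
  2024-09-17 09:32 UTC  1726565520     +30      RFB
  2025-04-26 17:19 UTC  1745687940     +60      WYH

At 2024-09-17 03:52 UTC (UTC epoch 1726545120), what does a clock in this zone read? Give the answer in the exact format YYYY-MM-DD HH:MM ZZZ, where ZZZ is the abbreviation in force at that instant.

2024-09-17 04:52 WYH

Query: 2024-09-17 03:52 UTC
Rule 2/4 (WYH, +01:00): 2024-01-20 18:34 UTC ≤ query < 2024-09-17 09:32 UTC
3·60 + 52 + 60 = 292 min
292 = 0·1440 + 292; 292 = 4·60 + 52 → 04:52, same day
→ 2024-09-17 04:52 WYH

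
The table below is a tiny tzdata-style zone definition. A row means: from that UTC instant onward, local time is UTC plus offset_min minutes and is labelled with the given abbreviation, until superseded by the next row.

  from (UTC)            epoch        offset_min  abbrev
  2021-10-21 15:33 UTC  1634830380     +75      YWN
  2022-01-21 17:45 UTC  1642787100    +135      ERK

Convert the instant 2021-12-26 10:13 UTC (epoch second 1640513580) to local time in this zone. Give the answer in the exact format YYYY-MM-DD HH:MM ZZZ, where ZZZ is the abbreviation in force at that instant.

Query: 2021-12-26 10:13 UTC
Rule 1/2 (YWN, +01:15): 2021-10-21 15:33 UTC ≤ query < 2022-01-21 17:45 UTC
10·60 + 13 + 75 = 688 min
688 = 0·1440 + 688; 688 = 11·60 + 28 → 11:28, same day
→ 2021-12-26 11:28 YWN

2021-12-26 11:28 YWN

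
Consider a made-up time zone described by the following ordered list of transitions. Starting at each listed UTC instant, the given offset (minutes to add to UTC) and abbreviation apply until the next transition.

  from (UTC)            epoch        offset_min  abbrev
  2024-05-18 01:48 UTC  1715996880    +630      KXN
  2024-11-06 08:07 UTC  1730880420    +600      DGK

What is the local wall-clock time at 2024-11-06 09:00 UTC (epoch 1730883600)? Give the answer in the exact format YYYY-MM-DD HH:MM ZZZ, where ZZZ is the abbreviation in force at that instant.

2024-11-06 19:00 DGK

Query: 2024-11-06 09:00 UTC
Rule 2/2 (DGK, +10:00): 2024-11-06 08:07 UTC ≤ query < +∞
9·60 + 0 + 600 = 1140 min
1140 = 0·1440 + 1140; 1140 = 19·60 + 0 → 19:00, same day
→ 2024-11-06 19:00 DGK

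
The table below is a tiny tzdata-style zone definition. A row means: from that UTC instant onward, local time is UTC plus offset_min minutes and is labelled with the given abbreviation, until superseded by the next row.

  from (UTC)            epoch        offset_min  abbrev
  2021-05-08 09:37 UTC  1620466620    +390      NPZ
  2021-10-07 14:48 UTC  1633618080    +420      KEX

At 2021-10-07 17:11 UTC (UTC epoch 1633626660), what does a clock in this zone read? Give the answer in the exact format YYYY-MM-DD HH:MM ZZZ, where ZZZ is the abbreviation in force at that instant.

2021-10-08 00:11 KEX

Query: 2021-10-07 17:11 UTC
Rule 2/2 (KEX, +07:00): 2021-10-07 14:48 UTC ≤ query < +∞
17·60 + 11 + 420 = 1451 min
1451 = 1·1440 + 11; 11 = 0·60 + 11 → 00:11, 2021-10-07 + 1 day = 2021-10-08
→ 2021-10-08 00:11 KEX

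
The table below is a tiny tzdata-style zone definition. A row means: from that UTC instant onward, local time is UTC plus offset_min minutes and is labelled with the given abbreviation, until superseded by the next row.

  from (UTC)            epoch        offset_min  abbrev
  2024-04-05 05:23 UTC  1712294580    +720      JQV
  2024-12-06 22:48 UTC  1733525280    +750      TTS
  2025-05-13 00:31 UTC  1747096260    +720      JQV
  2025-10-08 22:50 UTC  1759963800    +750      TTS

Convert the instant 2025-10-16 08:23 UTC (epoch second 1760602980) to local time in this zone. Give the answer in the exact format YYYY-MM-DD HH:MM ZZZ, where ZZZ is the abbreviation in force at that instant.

Query: 2025-10-16 08:23 UTC
Rule 4/4 (TTS, +12:30): 2025-10-08 22:50 UTC ≤ query < +∞
8·60 + 23 + 750 = 1253 min
1253 = 0·1440 + 1253; 1253 = 20·60 + 53 → 20:53, same day
→ 2025-10-16 20:53 TTS

2025-10-16 20:53 TTS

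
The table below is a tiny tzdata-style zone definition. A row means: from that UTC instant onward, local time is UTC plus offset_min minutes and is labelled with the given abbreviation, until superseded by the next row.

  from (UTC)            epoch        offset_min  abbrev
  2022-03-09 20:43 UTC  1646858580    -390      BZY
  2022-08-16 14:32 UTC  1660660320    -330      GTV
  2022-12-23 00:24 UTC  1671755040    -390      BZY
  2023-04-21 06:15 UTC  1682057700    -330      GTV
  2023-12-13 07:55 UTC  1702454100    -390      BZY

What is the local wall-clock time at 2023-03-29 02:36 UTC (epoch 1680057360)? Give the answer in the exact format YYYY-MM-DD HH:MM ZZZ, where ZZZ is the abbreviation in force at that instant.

Query: 2023-03-29 02:36 UTC
Rule 3/5 (BZY, -06:30): 2022-12-23 00:24 UTC ≤ query < 2023-04-21 06:15 UTC
2·60 + 36 - 390 = -234 min
-234 = -1·1440 + 1206; 1206 = 20·60 + 6 → 20:06, 2023-03-29 - 1 day = 2023-03-28
→ 2023-03-28 20:06 BZY

2023-03-28 20:06 BZY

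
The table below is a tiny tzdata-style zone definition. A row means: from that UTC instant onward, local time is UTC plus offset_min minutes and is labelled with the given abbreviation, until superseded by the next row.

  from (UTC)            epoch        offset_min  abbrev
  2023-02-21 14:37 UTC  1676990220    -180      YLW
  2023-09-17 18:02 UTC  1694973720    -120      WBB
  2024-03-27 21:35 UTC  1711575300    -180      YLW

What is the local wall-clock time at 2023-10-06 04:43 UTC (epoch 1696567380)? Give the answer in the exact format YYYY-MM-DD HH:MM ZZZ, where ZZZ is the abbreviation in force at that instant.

Query: 2023-10-06 04:43 UTC
Rule 2/3 (WBB, -02:00): 2023-09-17 18:02 UTC ≤ query < 2024-03-27 21:35 UTC
4·60 + 43 - 120 = 163 min
163 = 0·1440 + 163; 163 = 2·60 + 43 → 02:43, same day
→ 2023-10-06 02:43 WBB

2023-10-06 02:43 WBB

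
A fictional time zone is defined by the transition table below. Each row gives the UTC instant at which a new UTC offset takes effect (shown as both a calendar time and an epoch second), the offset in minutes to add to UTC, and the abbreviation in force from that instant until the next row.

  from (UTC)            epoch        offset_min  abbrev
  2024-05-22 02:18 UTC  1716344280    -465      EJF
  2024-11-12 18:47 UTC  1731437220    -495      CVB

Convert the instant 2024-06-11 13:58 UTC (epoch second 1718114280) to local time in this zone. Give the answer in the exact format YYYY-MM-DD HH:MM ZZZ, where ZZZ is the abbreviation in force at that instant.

2024-06-11 06:13 EJF

Query: 2024-06-11 13:58 UTC
Rule 1/2 (EJF, -07:45): 2024-05-22 02:18 UTC ≤ query < 2024-11-12 18:47 UTC
13·60 + 58 - 465 = 373 min
373 = 0·1440 + 373; 373 = 6·60 + 13 → 06:13, same day
→ 2024-06-11 06:13 EJF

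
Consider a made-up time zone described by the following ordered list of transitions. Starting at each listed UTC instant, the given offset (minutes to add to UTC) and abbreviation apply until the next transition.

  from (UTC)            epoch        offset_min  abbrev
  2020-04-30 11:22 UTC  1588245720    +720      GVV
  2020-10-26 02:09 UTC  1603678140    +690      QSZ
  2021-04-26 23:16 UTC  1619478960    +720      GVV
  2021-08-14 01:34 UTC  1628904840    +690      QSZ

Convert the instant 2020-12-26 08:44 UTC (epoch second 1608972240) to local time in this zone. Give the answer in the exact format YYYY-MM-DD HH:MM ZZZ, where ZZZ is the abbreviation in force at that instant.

Query: 2020-12-26 08:44 UTC
Rule 2/4 (QSZ, +11:30): 2020-10-26 02:09 UTC ≤ query < 2021-04-26 23:16 UTC
8·60 + 44 + 690 = 1214 min
1214 = 0·1440 + 1214; 1214 = 20·60 + 14 → 20:14, same day
→ 2020-12-26 20:14 QSZ

2020-12-26 20:14 QSZ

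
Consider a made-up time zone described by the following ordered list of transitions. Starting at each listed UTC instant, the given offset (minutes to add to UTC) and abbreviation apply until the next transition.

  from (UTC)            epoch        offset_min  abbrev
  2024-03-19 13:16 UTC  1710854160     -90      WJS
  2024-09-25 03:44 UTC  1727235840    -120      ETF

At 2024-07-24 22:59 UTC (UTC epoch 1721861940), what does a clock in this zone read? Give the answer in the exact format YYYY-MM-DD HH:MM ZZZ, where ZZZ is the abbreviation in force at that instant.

Query: 2024-07-24 22:59 UTC
Rule 1/2 (WJS, -01:30): 2024-03-19 13:16 UTC ≤ query < 2024-09-25 03:44 UTC
22·60 + 59 - 90 = 1289 min
1289 = 0·1440 + 1289; 1289 = 21·60 + 29 → 21:29, same day
→ 2024-07-24 21:29 WJS

2024-07-24 21:29 WJS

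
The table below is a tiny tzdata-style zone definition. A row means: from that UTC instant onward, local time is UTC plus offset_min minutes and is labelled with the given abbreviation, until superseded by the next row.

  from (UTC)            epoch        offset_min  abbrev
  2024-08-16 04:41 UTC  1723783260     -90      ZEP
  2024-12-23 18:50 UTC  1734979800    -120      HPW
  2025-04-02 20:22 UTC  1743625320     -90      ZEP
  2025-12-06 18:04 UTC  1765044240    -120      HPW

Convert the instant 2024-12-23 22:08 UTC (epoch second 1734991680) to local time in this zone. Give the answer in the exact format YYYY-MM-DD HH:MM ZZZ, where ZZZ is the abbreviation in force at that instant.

2024-12-23 20:08 HPW

Query: 2024-12-23 22:08 UTC
Rule 2/4 (HPW, -02:00): 2024-12-23 18:50 UTC ≤ query < 2025-04-02 20:22 UTC
22·60 + 8 - 120 = 1208 min
1208 = 0·1440 + 1208; 1208 = 20·60 + 8 → 20:08, same day
→ 2024-12-23 20:08 HPW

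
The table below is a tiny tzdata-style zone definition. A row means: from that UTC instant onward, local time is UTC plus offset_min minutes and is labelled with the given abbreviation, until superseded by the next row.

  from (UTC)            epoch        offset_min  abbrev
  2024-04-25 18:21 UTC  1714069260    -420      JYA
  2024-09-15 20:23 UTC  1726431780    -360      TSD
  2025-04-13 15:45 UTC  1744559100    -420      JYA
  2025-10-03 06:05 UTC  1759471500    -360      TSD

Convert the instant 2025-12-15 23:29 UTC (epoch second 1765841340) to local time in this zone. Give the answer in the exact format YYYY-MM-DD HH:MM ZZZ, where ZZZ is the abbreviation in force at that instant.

Query: 2025-12-15 23:29 UTC
Rule 4/4 (TSD, -06:00): 2025-10-03 06:05 UTC ≤ query < +∞
23·60 + 29 - 360 = 1049 min
1049 = 0·1440 + 1049; 1049 = 17·60 + 29 → 17:29, same day
→ 2025-12-15 17:29 TSD

2025-12-15 17:29 TSD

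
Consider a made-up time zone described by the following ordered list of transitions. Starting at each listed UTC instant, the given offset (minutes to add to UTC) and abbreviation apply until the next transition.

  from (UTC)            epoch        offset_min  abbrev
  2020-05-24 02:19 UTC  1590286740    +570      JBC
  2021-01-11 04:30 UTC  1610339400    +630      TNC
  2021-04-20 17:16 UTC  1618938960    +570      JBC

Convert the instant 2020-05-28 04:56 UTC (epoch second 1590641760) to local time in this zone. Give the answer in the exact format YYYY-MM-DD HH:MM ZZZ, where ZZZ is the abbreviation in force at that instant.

2020-05-28 14:26 JBC

Query: 2020-05-28 04:56 UTC
Rule 1/3 (JBC, +09:30): 2020-05-24 02:19 UTC ≤ query < 2021-01-11 04:30 UTC
4·60 + 56 + 570 = 866 min
866 = 0·1440 + 866; 866 = 14·60 + 26 → 14:26, same day
→ 2020-05-28 14:26 JBC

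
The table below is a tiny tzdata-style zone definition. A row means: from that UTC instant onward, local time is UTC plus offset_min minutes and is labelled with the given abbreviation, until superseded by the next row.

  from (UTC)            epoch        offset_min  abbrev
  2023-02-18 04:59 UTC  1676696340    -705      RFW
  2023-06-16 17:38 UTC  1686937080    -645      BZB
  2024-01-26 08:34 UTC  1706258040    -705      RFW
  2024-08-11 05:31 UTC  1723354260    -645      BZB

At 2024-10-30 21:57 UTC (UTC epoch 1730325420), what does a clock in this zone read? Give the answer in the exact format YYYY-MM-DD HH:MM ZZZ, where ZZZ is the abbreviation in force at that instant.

2024-10-30 11:12 BZB

Query: 2024-10-30 21:57 UTC
Rule 4/4 (BZB, -10:45): 2024-08-11 05:31 UTC ≤ query < +∞
21·60 + 57 - 645 = 672 min
672 = 0·1440 + 672; 672 = 11·60 + 12 → 11:12, same day
→ 2024-10-30 11:12 BZB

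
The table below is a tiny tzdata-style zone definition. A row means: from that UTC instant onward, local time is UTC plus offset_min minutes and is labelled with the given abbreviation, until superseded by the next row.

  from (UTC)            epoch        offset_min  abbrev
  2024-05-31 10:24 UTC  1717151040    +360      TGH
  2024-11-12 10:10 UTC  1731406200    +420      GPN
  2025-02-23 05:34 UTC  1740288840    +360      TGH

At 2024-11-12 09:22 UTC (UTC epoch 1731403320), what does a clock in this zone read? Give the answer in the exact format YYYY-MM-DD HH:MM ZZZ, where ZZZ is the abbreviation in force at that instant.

Query: 2024-11-12 09:22 UTC
Rule 1/3 (TGH, +06:00): 2024-05-31 10:24 UTC ≤ query < 2024-11-12 10:10 UTC
9·60 + 22 + 360 = 922 min
922 = 0·1440 + 922; 922 = 15·60 + 22 → 15:22, same day
→ 2024-11-12 15:22 TGH

2024-11-12 15:22 TGH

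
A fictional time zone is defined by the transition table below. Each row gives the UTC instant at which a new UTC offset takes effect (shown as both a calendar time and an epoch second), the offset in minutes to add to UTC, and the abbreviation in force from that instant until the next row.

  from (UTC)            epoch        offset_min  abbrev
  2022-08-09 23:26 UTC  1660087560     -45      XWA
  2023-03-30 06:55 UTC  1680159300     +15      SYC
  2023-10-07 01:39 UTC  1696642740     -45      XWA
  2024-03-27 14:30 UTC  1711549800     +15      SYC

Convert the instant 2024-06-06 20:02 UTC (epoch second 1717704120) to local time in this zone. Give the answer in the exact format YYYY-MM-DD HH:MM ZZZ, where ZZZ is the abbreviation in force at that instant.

2024-06-06 20:17 SYC

Query: 2024-06-06 20:02 UTC
Rule 4/4 (SYC, +00:15): 2024-03-27 14:30 UTC ≤ query < +∞
20·60 + 2 + 15 = 1217 min
1217 = 0·1440 + 1217; 1217 = 20·60 + 17 → 20:17, same day
→ 2024-06-06 20:17 SYC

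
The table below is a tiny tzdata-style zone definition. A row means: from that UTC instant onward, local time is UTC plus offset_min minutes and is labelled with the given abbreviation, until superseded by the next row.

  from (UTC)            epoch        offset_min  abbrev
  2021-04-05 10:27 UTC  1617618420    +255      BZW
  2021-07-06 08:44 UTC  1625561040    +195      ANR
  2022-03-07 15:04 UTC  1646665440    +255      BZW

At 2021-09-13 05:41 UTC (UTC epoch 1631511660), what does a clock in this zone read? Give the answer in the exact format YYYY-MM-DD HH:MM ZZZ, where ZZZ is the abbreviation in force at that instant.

Query: 2021-09-13 05:41 UTC
Rule 2/3 (ANR, +03:15): 2021-07-06 08:44 UTC ≤ query < 2022-03-07 15:04 UTC
5·60 + 41 + 195 = 536 min
536 = 0·1440 + 536; 536 = 8·60 + 56 → 08:56, same day
→ 2021-09-13 08:56 ANR

2021-09-13 08:56 ANR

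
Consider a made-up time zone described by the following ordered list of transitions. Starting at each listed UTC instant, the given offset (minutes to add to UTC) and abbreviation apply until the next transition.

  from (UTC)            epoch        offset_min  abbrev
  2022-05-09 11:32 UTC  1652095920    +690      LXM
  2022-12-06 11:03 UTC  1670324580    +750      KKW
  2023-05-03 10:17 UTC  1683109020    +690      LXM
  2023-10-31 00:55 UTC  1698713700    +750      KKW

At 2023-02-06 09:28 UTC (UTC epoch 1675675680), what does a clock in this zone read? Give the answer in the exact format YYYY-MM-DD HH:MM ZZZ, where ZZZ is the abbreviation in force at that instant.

2023-02-06 21:58 KKW

Query: 2023-02-06 09:28 UTC
Rule 2/4 (KKW, +12:30): 2022-12-06 11:03 UTC ≤ query < 2023-05-03 10:17 UTC
9·60 + 28 + 750 = 1318 min
1318 = 0·1440 + 1318; 1318 = 21·60 + 58 → 21:58, same day
→ 2023-02-06 21:58 KKW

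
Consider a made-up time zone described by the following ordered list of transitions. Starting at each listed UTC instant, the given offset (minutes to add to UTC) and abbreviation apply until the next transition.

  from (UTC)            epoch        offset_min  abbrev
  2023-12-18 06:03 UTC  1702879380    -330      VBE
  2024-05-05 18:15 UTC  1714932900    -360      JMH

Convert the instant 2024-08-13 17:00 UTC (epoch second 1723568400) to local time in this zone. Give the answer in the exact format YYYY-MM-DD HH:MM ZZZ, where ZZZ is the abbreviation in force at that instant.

2024-08-13 11:00 JMH

Query: 2024-08-13 17:00 UTC
Rule 2/2 (JMH, -06:00): 2024-05-05 18:15 UTC ≤ query < +∞
17·60 + 0 - 360 = 660 min
660 = 0·1440 + 660; 660 = 11·60 + 0 → 11:00, same day
→ 2024-08-13 11:00 JMH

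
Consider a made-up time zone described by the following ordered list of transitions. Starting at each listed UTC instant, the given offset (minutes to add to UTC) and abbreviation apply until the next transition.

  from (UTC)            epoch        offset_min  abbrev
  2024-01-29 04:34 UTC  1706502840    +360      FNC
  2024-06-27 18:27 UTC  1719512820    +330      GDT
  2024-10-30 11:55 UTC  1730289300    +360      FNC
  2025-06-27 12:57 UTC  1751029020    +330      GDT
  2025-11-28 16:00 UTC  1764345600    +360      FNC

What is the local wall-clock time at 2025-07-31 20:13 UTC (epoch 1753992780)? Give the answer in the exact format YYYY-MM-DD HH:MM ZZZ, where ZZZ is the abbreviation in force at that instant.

2025-08-01 01:43 GDT

Query: 2025-07-31 20:13 UTC
Rule 4/5 (GDT, +05:30): 2025-06-27 12:57 UTC ≤ query < 2025-11-28 16:00 UTC
20·60 + 13 + 330 = 1543 min
1543 = 1·1440 + 103; 103 = 1·60 + 43 → 01:43, 2025-07-31 + 1 day = 2025-08-01
→ 2025-08-01 01:43 GDT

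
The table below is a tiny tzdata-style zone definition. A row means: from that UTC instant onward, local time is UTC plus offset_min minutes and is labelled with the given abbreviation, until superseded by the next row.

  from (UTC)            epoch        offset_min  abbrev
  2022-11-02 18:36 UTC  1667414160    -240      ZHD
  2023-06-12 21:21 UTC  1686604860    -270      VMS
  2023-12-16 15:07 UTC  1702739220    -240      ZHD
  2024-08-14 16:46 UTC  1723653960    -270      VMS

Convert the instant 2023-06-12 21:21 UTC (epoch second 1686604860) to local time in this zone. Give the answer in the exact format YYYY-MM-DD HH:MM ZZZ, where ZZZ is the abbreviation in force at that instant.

Query: 2023-06-12 21:21 UTC
Rule 2/4 (VMS, -04:30): 2023-06-12 21:21 UTC ≤ query < 2023-12-16 15:07 UTC
21·60 + 21 - 270 = 1011 min
1011 = 0·1440 + 1011; 1011 = 16·60 + 51 → 16:51, same day
→ 2023-06-12 16:51 VMS

2023-06-12 16:51 VMS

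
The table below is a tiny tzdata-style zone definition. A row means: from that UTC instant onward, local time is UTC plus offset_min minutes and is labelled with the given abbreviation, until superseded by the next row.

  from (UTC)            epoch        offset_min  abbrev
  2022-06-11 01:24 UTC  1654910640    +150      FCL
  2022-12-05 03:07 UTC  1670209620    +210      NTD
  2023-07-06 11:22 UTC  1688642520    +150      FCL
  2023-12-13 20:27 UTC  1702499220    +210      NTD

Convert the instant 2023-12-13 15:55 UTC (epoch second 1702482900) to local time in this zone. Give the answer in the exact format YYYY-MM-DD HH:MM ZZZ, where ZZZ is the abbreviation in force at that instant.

Query: 2023-12-13 15:55 UTC
Rule 3/4 (FCL, +02:30): 2023-07-06 11:22 UTC ≤ query < 2023-12-13 20:27 UTC
15·60 + 55 + 150 = 1105 min
1105 = 0·1440 + 1105; 1105 = 18·60 + 25 → 18:25, same day
→ 2023-12-13 18:25 FCL

2023-12-13 18:25 FCL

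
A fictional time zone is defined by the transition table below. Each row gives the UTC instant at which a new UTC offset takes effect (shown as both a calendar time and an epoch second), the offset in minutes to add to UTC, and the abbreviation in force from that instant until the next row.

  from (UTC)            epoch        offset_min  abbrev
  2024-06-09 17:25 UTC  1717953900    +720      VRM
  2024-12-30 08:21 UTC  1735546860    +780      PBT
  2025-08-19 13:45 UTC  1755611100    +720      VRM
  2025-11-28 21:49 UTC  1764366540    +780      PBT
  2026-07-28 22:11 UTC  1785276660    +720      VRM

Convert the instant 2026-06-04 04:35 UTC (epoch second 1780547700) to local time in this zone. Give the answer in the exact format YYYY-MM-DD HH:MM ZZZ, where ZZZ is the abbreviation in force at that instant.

Query: 2026-06-04 04:35 UTC
Rule 4/5 (PBT, +13:00): 2025-11-28 21:49 UTC ≤ query < 2026-07-28 22:11 UTC
4·60 + 35 + 780 = 1055 min
1055 = 0·1440 + 1055; 1055 = 17·60 + 35 → 17:35, same day
→ 2026-06-04 17:35 PBT

2026-06-04 17:35 PBT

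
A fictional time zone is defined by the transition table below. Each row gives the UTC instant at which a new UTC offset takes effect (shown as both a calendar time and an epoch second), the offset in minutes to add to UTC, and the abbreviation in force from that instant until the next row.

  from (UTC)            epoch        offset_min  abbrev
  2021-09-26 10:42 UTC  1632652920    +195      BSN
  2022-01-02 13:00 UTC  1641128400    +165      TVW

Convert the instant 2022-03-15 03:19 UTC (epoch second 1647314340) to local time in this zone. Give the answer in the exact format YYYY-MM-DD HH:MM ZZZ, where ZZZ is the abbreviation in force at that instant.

Query: 2022-03-15 03:19 UTC
Rule 2/2 (TVW, +02:45): 2022-01-02 13:00 UTC ≤ query < +∞
3·60 + 19 + 165 = 364 min
364 = 0·1440 + 364; 364 = 6·60 + 4 → 06:04, same day
→ 2022-03-15 06:04 TVW

2022-03-15 06:04 TVW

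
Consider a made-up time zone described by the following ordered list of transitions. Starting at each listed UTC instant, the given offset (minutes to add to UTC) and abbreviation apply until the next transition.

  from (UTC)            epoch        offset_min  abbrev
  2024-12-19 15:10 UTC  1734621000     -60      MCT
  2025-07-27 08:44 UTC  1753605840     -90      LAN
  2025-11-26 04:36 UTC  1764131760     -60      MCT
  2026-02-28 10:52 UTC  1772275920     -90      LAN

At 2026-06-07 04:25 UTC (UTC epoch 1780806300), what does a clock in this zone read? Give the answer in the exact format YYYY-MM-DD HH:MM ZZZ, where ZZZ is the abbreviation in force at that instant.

Query: 2026-06-07 04:25 UTC
Rule 4/4 (LAN, -01:30): 2026-02-28 10:52 UTC ≤ query < +∞
4·60 + 25 - 90 = 175 min
175 = 0·1440 + 175; 175 = 2·60 + 55 → 02:55, same day
→ 2026-06-07 02:55 LAN

2026-06-07 02:55 LAN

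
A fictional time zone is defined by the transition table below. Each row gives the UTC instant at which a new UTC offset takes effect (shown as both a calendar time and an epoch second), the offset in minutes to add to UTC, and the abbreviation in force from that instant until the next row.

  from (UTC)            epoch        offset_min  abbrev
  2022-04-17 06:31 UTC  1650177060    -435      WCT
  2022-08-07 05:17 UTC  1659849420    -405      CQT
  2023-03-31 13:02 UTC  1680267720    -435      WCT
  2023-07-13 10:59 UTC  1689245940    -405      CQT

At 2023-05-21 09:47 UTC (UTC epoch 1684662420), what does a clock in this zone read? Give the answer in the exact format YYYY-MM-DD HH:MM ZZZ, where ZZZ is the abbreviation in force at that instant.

Query: 2023-05-21 09:47 UTC
Rule 3/4 (WCT, -07:15): 2023-03-31 13:02 UTC ≤ query < 2023-07-13 10:59 UTC
9·60 + 47 - 435 = 152 min
152 = 0·1440 + 152; 152 = 2·60 + 32 → 02:32, same day
→ 2023-05-21 02:32 WCT

2023-05-21 02:32 WCT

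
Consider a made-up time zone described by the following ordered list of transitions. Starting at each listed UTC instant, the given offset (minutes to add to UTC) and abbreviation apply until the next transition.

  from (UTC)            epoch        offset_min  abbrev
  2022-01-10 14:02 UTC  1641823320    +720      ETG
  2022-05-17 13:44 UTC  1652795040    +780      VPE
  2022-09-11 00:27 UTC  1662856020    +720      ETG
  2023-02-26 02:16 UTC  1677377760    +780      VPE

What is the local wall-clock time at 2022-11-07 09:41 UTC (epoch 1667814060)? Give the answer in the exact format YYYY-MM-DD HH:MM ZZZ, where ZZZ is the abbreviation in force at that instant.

Query: 2022-11-07 09:41 UTC
Rule 3/4 (ETG, +12:00): 2022-09-11 00:27 UTC ≤ query < 2023-02-26 02:16 UTC
9·60 + 41 + 720 = 1301 min
1301 = 0·1440 + 1301; 1301 = 21·60 + 41 → 21:41, same day
→ 2022-11-07 21:41 ETG

2022-11-07 21:41 ETG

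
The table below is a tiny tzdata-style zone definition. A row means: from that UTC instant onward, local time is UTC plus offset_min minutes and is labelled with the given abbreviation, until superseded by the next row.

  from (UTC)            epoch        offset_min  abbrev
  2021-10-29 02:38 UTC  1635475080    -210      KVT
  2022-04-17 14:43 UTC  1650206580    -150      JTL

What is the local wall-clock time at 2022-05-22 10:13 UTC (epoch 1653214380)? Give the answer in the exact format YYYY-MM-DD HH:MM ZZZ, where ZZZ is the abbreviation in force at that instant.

Query: 2022-05-22 10:13 UTC
Rule 2/2 (JTL, -02:30): 2022-04-17 14:43 UTC ≤ query < +∞
10·60 + 13 - 150 = 463 min
463 = 0·1440 + 463; 463 = 7·60 + 43 → 07:43, same day
→ 2022-05-22 07:43 JTL

2022-05-22 07:43 JTL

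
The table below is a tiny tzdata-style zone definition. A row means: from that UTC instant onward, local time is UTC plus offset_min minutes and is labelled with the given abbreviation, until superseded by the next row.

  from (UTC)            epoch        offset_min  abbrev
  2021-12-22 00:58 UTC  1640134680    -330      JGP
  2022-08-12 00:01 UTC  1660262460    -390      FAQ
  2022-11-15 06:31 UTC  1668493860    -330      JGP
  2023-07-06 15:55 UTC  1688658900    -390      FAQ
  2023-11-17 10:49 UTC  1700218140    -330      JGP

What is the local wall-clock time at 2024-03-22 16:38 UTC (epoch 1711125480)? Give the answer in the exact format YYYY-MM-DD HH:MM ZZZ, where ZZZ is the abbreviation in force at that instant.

Query: 2024-03-22 16:38 UTC
Rule 5/5 (JGP, -05:30): 2023-11-17 10:49 UTC ≤ query < +∞
16·60 + 38 - 330 = 668 min
668 = 0·1440 + 668; 668 = 11·60 + 8 → 11:08, same day
→ 2024-03-22 11:08 JGP

2024-03-22 11:08 JGP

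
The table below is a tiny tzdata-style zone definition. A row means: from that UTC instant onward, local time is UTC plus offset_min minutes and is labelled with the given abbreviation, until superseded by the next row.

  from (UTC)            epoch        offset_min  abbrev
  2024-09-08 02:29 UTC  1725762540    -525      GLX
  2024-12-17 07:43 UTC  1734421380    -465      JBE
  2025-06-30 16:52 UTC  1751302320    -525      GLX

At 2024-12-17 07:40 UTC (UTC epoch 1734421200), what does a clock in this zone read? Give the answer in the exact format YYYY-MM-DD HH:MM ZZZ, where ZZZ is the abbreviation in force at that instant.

2024-12-16 22:55 GLX

Query: 2024-12-17 07:40 UTC
Rule 1/3 (GLX, -08:45): 2024-09-08 02:29 UTC ≤ query < 2024-12-17 07:43 UTC
7·60 + 40 - 525 = -65 min
-65 = -1·1440 + 1375; 1375 = 22·60 + 55 → 22:55, 2024-12-17 - 1 day = 2024-12-16
→ 2024-12-16 22:55 GLX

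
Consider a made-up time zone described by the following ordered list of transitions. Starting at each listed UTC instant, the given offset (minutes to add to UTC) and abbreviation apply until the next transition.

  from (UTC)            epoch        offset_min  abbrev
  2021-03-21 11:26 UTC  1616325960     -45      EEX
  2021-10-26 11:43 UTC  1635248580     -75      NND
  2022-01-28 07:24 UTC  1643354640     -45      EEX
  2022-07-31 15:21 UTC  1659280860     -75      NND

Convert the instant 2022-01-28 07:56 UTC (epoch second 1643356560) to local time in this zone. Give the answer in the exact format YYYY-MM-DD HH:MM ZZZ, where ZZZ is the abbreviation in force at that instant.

Query: 2022-01-28 07:56 UTC
Rule 3/4 (EEX, -00:45): 2022-01-28 07:24 UTC ≤ query < 2022-07-31 15:21 UTC
7·60 + 56 - 45 = 431 min
431 = 0·1440 + 431; 431 = 7·60 + 11 → 07:11, same day
→ 2022-01-28 07:11 EEX

2022-01-28 07:11 EEX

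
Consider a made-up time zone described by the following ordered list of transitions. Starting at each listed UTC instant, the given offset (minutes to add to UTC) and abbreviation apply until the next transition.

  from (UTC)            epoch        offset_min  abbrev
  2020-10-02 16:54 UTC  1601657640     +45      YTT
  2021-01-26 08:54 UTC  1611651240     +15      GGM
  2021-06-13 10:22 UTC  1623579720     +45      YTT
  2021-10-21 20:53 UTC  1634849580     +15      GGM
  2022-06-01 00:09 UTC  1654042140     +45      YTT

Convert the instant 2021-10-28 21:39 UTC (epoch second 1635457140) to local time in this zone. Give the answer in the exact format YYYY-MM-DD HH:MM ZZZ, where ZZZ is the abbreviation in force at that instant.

2021-10-28 21:54 GGM

Query: 2021-10-28 21:39 UTC
Rule 4/5 (GGM, +00:15): 2021-10-21 20:53 UTC ≤ query < 2022-06-01 00:09 UTC
21·60 + 39 + 15 = 1314 min
1314 = 0·1440 + 1314; 1314 = 21·60 + 54 → 21:54, same day
→ 2021-10-28 21:54 GGM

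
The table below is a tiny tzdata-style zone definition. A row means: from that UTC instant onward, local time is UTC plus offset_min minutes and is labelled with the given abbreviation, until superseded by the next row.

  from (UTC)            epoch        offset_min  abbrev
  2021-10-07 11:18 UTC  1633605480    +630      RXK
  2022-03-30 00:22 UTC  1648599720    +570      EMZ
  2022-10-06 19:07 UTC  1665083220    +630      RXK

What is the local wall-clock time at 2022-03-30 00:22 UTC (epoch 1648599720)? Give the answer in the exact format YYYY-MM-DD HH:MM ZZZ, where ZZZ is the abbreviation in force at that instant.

2022-03-30 09:52 EMZ

Query: 2022-03-30 00:22 UTC
Rule 2/3 (EMZ, +09:30): 2022-03-30 00:22 UTC ≤ query < 2022-10-06 19:07 UTC
0·60 + 22 + 570 = 592 min
592 = 0·1440 + 592; 592 = 9·60 + 52 → 09:52, same day
→ 2022-03-30 09:52 EMZ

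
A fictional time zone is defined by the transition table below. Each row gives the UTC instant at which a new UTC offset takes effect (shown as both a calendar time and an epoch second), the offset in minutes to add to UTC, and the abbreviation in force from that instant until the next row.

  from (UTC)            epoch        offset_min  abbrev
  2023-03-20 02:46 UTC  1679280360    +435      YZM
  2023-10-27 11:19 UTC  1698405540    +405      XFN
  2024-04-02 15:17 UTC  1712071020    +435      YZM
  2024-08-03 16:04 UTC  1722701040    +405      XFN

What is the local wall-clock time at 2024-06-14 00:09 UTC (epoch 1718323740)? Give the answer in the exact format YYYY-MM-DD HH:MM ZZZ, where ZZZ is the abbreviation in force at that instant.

Query: 2024-06-14 00:09 UTC
Rule 3/4 (YZM, +07:15): 2024-04-02 15:17 UTC ≤ query < 2024-08-03 16:04 UTC
0·60 + 9 + 435 = 444 min
444 = 0·1440 + 444; 444 = 7·60 + 24 → 07:24, same day
→ 2024-06-14 07:24 YZM

2024-06-14 07:24 YZM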